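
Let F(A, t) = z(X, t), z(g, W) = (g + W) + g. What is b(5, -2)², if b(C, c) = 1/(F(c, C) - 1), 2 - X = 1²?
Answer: 1/36 ≈ 0.027778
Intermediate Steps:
X = 1 (X = 2 - 1*1² = 2 - 1*1 = 2 - 1 = 1)
z(g, W) = W + 2*g (z(g, W) = (W + g) + g = W + 2*g)
F(A, t) = 2 + t (F(A, t) = t + 2*1 = t + 2 = 2 + t)
b(C, c) = 1/(1 + C) (b(C, c) = 1/((2 + C) - 1) = 1/(1 + C))
b(5, -2)² = (1/(1 + 5))² = (1/6)² = (⅙)² = 1/36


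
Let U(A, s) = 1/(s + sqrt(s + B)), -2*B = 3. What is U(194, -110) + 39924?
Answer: 975063632/24423 - I*sqrt(446)/24423 ≈ 39924.0 - 0.00086471*I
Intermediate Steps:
B = -3/2 (B = -1/2*3 = -3/2 ≈ -1.5000)
U(A, s) = 1/(s + sqrt(-3/2 + s)) (U(A, s) = 1/(s + sqrt(s - 3/2)) = 1/(s + sqrt(-3/2 + s)))
U(194, -110) + 39924 = 2/(2*(-110) + sqrt(2)*sqrt(-3 + 2*(-110))) + 39924 = 2/(-220 + sqrt(2)*sqrt(-3 - 220)) + 39924 = 2/(-220 + sqrt(2)*sqrt(-223)) + 39924 = 2/(-220 + sqrt(2)*(I*sqrt(223))) + 39924 = 2/(-220 + I*sqrt(446)) + 39924 = 39924 + 2/(-220 + I*sqrt(446))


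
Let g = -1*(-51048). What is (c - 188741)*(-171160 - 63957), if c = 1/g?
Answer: 2265317160761339/51048 ≈ 4.4376e+10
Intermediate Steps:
g = 51048
c = 1/51048 ≈ 1.9589e-5
(c - 188741)*(-171160 - 63957) = (1/51048 - 188741)*(-171160 - 63957) = -9634850567/51048*(-235117) = 2265317160761339/51048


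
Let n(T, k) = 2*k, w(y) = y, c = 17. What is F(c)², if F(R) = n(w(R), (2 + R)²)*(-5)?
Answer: 13032100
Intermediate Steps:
F(R) = -10*(2 + R)² (F(R) = (2*(2 + R)²)*(-5) = -10*(2 + R)²)
F(c)² = (-10*(2 + 17)²)² = (-10*19²)² = (-10*361)² = (-3610)² = 13032100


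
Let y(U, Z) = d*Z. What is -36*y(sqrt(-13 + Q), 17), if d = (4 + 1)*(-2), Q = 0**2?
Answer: 6120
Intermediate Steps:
Q = 0
d = -10 (d = 5*(-2) = -10)
y(U, Z) = -10*Z
-36*y(sqrt(-13 + Q), 17) = -(-360)*17 = -36*(-170) = 6120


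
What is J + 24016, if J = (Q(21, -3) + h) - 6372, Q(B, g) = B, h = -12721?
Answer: 4944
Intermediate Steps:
J = -19072 (J = (21 - 12721) - 6372 = -12700 - 6372 = -19072)
J + 24016 = -19072 + 24016 = 4944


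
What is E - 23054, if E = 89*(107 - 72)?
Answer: -19939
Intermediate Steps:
E = 3115 (E = 89*35 = 3115)
E - 23054 = 3115 - 23054 = -19939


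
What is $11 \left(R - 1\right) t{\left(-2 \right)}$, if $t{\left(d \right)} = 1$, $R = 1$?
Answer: $0$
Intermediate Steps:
$11 \left(R - 1\right) t{\left(-2 \right)} = 11 \left(1 - 1\right) 1 = 11 \cdot 0 \cdot 1 = 0 \cdot 1 = 0$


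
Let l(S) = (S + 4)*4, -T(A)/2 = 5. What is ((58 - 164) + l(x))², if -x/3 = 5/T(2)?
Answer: 7056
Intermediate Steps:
T(A) = -10 (T(A) = -2*5 = -10)
x = 3/2 (x = -15/(-10) = -15*(-1)/10 = -3*(-½) = 3/2 ≈ 1.5000)
l(S) = 16 + 4*S (l(S) = (4 + S)*4 = 16 + 4*S)
((58 - 164) + l(x))² = ((58 - 164) + (16 + 4*(3/2)))² = (-106 + (16 + 6))² = (-106 + 22)² = (-84)² = 7056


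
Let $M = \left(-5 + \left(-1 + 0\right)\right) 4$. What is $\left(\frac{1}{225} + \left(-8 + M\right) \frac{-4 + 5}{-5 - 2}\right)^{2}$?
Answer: $\frac{51940849}{2480625} \approx 20.939$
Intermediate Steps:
$M = -24$ ($M = \left(-5 - 1\right) 4 = \left(-6\right) 4 = -24$)
$\left(\frac{1}{225} + \left(-8 + M\right) \frac{-4 + 5}{-5 - 2}\right)^{2} = \left(\frac{1}{225} + \left(-8 - 24\right) \frac{-4 + 5}{-5 - 2}\right)^{2} = \left(\frac{1}{225} - 32 \cdot 1 \frac{1}{-7}\right)^{2} = \left(\frac{1}{225} - 32 \cdot 1 \left(- \frac{1}{7}\right)\right)^{2} = \left(\frac{1}{225} - - \frac{32}{7}\right)^{2} = \left(\frac{1}{225} + \frac{32}{7}\right)^{2} = \left(\frac{7207}{1575}\right)^{2} = \frac{51940849}{2480625}$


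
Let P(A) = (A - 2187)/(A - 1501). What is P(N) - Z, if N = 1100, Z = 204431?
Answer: -81975744/401 ≈ -2.0443e+5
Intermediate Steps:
P(A) = (-2187 + A)/(-1501 + A)
P(N) - Z = (-2187 + 1100)/(-1501 + 1100) - 1*204431 = -1087/(-401) - 204431 = -1/401*(-1087) - 204431 = 1087/401 - 204431 = -81975744/401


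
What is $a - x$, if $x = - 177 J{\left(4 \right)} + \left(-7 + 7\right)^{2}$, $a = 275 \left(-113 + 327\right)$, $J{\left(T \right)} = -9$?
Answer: $57257$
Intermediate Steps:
$a = 58850$ ($a = 275 \cdot 214 = 58850$)
$x = 1593$ ($x = \left(-177\right) \left(-9\right) + \left(-7 + 7\right)^{2} = 1593 + 0^{2} = 1593 + 0 = 1593$)
$a - x = 58850 - 1593 = 57257$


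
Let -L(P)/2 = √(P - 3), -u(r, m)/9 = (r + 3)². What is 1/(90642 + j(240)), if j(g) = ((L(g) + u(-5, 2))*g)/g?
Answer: 15101/1368241048 + √237/4104723144 ≈ 1.1041e-5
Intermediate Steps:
u(r, m) = -9*(3 + r)² (u(r, m) = -9*(r + 3)² = -9*(3 + r)²)
L(P) = -2*√(-3 + P) (L(P) = -2*√(P - 3) = -2*√(-3 + P))
j(g) = -36 - 2*√(-3 + g) (j(g) = ((-2*√(-3 + g) - 9*(3 - 5)²)*g)/g = ((-2*√(-3 + g) - 9*(-2)²)*g)/g = ((-2*√(-3 + g) - 9*4)*g)/g = ((-2*√(-3 + g) - 36)*g)/g = ((-36 - 2*√(-3 + g))*g)/g = (g*(-36 - 2*√(-3 + g)))/g = -36 - 2*√(-3 + g))
1/(90642 + j(240)) = 1/(90642 + (-36 - 2*√(-3 + 240))) = 1/(90642 + (-36 - 2*√237)) = 1/(90606 - 2*√237)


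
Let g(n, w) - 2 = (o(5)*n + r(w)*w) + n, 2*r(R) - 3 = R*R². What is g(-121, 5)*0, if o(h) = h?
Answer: 0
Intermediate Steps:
r(R) = 3/2 + R³/2 (r(R) = 3/2 + (R*R²)/2 = 3/2 + R³/2)
g(n, w) = 2 + 6*n + w*(3/2 + w³/2) (g(n, w) = 2 + ((5*n + (3/2 + w³/2)*w) + n) = 2 + ((5*n + w*(3/2 + w³/2)) + n) = 2 + (6*n + w*(3/2 + w³/2)) = 2 + 6*n + w*(3/2 + w³/2))
g(-121, 5)*0 = (2 + 6*(-121) + (½)*5*(3 + 5³))*0 = (2 - 726 + (½)*5*(3 + 125))*0 = (2 - 726 + (½)*5*128)*0 = (2 - 726 + 320)*0 = -404*0 = 0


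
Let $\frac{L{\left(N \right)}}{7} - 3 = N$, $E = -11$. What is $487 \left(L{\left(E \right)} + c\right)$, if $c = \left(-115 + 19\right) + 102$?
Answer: $-24350$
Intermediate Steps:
$L{\left(N \right)} = 21 + 7 N$
$c = 6$ ($c = -96 + 102 = 6$)
$487 \left(L{\left(E \right)} + c\right) = 487 \left(\left(21 + 7 \left(-11\right)\right) + 6\right) = 487 \left(\left(21 - 77\right) + 6\right) = 487 \left(-56 + 6\right) = 487 \left(-50\right) = -24350$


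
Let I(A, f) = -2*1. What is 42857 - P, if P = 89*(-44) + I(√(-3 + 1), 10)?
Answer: 46775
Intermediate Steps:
I(A, f) = -2
P = -3918 (P = 89*(-44) - 2 = -3916 - 2 = -3918)
42857 - P = 42857 - 1*(-3918) = 42857 + 3918 = 46775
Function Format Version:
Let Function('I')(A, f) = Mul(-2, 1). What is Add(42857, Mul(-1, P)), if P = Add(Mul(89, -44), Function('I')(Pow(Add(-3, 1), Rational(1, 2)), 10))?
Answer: 46775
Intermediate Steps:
Function('I')(A, f) = -2
P = -3918 (P = Add(Mul(89, -44), -2) = Add(-3916, -2) = -3918)
Add(42857, Mul(-1, P)) = Add(42857, Mul(-1, -3918)) = Add(42857, 3918) = 46775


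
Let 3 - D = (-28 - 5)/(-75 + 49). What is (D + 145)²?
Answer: 14554225/676 ≈ 21530.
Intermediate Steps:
D = 45/26 (D = 3 - (-28 - 5)/(-75 + 49) = 3 - (-33)/(-26) = 3 - (-33)*(-1)/26 = 3 - 1*33/26 = 3 - 33/26 = 45/26 ≈ 1.7308)
(D + 145)² = (45/26 + 145)² = (3815/26)² = 14554225/676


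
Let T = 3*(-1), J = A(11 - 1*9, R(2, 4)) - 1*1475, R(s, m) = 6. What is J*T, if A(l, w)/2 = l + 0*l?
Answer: 4413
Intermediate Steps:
A(l, w) = 2*l (A(l, w) = 2*(l + 0*l) = 2*(l + 0) = 2*l)
J = -1471 (J = 2*(11 - 1*9) - 1*1475 = 2*(11 - 9) - 1475 = 2*2 - 1475 = 4 - 1475 = -1471)
T = -3
J*T = -1471*(-3) = 4413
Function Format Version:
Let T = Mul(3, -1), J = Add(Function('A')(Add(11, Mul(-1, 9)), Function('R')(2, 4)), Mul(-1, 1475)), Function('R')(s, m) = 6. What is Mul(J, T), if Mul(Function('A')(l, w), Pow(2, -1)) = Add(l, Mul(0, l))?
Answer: 4413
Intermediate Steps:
Function('A')(l, w) = Mul(2, l) (Function('A')(l, w) = Mul(2, Add(l, Mul(0, l))) = Mul(2, Add(l, 0)) = Mul(2, l))
J = -1471 (J = Add(Mul(2, Add(11, Mul(-1, 9))), Mul(-1, 1475)) = Add(Mul(2, Add(11, -9)), -1475) = Add(Mul(2, 2), -1475) = Add(4, -1475) = -1471)
T = -3
Mul(J, T) = Mul(-1471, -3) = 4413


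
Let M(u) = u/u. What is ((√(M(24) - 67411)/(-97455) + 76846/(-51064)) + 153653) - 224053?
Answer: -1797491223/25532 - I*√7490/32485 ≈ -70402.0 - 0.0026641*I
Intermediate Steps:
M(u) = 1
((√(M(24) - 67411)/(-97455) + 76846/(-51064)) + 153653) - 224053 = ((√(1 - 67411)/(-97455) + 76846/(-51064)) + 153653) - 224053 = ((√(-67410)*(-1/97455) + 76846*(-1/51064)) + 153653) - 224053 = (((3*I*√7490)*(-1/97455) - 38423/25532) + 153653) - 224053 = ((-I*√7490/32485 - 38423/25532) + 153653) - 224053 = ((-38423/25532 - I*√7490/32485) + 153653) - 224053 = (3923029973/25532 - I*√7490/32485) - 224053 = -1797491223/25532 - I*√7490/32485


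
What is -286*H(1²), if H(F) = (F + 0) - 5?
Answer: 1144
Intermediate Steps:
H(F) = -5 + F (H(F) = F - 5 = -5 + F)
-286*H(1²) = -286*(-5 + 1²) = -286*(-5 + 1) = -286*(-4) = 1144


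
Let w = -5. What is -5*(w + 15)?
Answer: -50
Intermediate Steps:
-5*(w + 15) = -5*(-5 + 15) = -5*10 = -50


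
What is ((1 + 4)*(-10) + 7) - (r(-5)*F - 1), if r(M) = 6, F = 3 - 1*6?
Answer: -24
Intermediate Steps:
F = -3 (F = 3 - 6 = -3)
((1 + 4)*(-10) + 7) - (r(-5)*F - 1) = ((1 + 4)*(-10) + 7) - (6*(-3) - 1) = (5*(-10) + 7) - (-18 - 1) = (-50 + 7) - 1*(-19) = -43 + 19 = -24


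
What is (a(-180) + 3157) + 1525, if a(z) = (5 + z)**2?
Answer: 35307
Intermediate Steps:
(a(-180) + 3157) + 1525 = ((5 - 180)**2 + 3157) + 1525 = ((-175)**2 + 3157) + 1525 = (30625 + 3157) + 1525 = 33782 + 1525 = 35307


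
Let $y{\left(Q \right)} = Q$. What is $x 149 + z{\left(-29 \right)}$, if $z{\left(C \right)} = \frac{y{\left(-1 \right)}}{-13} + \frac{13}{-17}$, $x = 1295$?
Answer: $\frac{42642903}{221} \approx 1.9295 \cdot 10^{5}$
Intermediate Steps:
$z{\left(C \right)} = - \frac{152}{221}$ ($z{\left(C \right)} = - \frac{1}{-13} + \frac{13}{-17} = \left(-1\right) \left(- \frac{1}{13}\right) + 13 \left(- \frac{1}{17}\right) = \frac{1}{13} - \frac{13}{17} = - \frac{152}{221}$)
$x 149 + z{\left(-29 \right)} = 1295 \cdot 149 - \frac{152}{221} = 192955 - \frac{152}{221} = \frac{42642903}{221}$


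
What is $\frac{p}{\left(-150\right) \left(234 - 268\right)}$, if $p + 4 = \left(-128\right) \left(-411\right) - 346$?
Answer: $\frac{1537}{150} \approx 10.247$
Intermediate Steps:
$p = 52258$ ($p = -4 - -52262 = -4 + \left(52608 - 346\right) = -4 + 52262 = 52258$)
$\frac{p}{\left(-150\right) \left(234 - 268\right)} = \frac{52258}{\left(-150\right) \left(234 - 268\right)} = \frac{52258}{\left(-150\right) \left(-34\right)} = \frac{52258}{5100} = 52258 \cdot \frac{1}{5100} = \frac{1537}{150}$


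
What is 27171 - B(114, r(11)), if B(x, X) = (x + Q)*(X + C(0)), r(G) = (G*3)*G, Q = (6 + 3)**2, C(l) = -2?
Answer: -43224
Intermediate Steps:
Q = 81 (Q = 9**2 = 81)
r(G) = 3*G**2 (r(G) = (3*G)*G = 3*G**2)
B(x, X) = (-2 + X)*(81 + x) (B(x, X) = (x + 81)*(X - 2) = (81 + x)*(-2 + X) = (-2 + X)*(81 + x))
27171 - B(114, r(11)) = 27171 - (-162 - 2*114 + 81*(3*11**2) + (3*11**2)*114) = 27171 - (-162 - 228 + 81*(3*121) + (3*121)*114) = 27171 - (-162 - 228 + 81*363 + 363*114) = 27171 - (-162 - 228 + 29403 + 41382) = 27171 - 1*70395 = 27171 - 70395 = -43224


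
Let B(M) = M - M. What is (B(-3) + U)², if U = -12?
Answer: 144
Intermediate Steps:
B(M) = 0
(B(-3) + U)² = (0 - 12)² = (-12)² = 144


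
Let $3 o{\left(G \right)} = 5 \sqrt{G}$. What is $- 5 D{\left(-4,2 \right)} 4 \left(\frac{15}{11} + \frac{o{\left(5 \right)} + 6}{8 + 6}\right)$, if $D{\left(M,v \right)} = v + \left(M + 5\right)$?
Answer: $- \frac{8280}{77} - \frac{50 \sqrt{5}}{7} \approx -123.5$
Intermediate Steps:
$D{\left(M,v \right)} = 5 + M + v$ ($D{\left(M,v \right)} = v + \left(5 + M\right) = 5 + M + v$)
$o{\left(G \right)} = \frac{5 \sqrt{G}}{3}$
$- 5 D{\left(-4,2 \right)} 4 \left(\frac{15}{11} + \frac{o{\left(5 \right)} + 6}{8 + 6}\right) = - 5 \left(5 - 4 + 2\right) 4 \left(\frac{15}{11} + \frac{\frac{5 \sqrt{5}}{3} + 6}{8 + 6}\right) = \left(-5\right) 3 \cdot 4 \left(15 \cdot \frac{1}{11} + \frac{6 + \frac{5 \sqrt{5}}{3}}{14}\right) = \left(-15\right) 4 \left(\frac{15}{11} + \left(6 + \frac{5 \sqrt{5}}{3}\right) \frac{1}{14}\right) = - 60 \left(\frac{15}{11} + \left(\frac{3}{7} + \frac{5 \sqrt{5}}{42}\right)\right) = - 60 \left(\frac{138}{77} + \frac{5 \sqrt{5}}{42}\right) = - \frac{8280}{77} - \frac{50 \sqrt{5}}{7}$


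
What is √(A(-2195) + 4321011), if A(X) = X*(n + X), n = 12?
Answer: 2*√2278174 ≈ 3018.7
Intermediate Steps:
A(X) = X*(12 + X)
√(A(-2195) + 4321011) = √(-2195*(12 - 2195) + 4321011) = √(-2195*(-2183) + 4321011) = √(4791685 + 4321011) = √9112696 = 2*√2278174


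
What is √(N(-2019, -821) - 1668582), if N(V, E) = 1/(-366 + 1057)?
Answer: I*√796716201251/691 ≈ 1291.7*I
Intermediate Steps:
N(V, E) = 1/691
√(N(-2019, -821) - 1668582) = √(1/691 - 1668582) = √(-1152990161/691) = I*√796716201251/691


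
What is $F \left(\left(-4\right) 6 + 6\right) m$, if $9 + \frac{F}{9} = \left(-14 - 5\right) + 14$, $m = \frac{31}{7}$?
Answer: $10044$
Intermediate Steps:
$m = \frac{31}{7}$ ($m = 31 \cdot \frac{1}{7} = \frac{31}{7} \approx 4.4286$)
$F = -126$ ($F = -81 + 9 \left(\left(-14 - 5\right) + 14\right) = -81 + 9 \left(-19 + 14\right) = -81 + 9 \left(-5\right) = -81 - 45 = -126$)
$F \left(\left(-4\right) 6 + 6\right) m = - 126 \left(\left(-4\right) 6 + 6\right) \frac{31}{7} = - 126 \left(-24 + 6\right) \frac{31}{7} = \left(-126\right) \left(-18\right) \frac{31}{7} = 2268 \cdot \frac{31}{7} = 10044$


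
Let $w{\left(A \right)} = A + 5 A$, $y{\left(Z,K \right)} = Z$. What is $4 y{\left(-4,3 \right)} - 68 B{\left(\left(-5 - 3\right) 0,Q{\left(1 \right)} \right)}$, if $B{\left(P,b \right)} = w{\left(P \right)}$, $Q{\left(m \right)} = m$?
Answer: $-16$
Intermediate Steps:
$w{\left(A \right)} = 6 A$
$B{\left(P,b \right)} = 6 P$
$4 y{\left(-4,3 \right)} - 68 B{\left(\left(-5 - 3\right) 0,Q{\left(1 \right)} \right)} = 4 \left(-4\right) - 68 \cdot 6 \left(-5 - 3\right) 0 = -16 - 68 \cdot 6 \left(\left(-8\right) 0\right) = -16 - 68 \cdot 6 \cdot 0 = -16 - 0 = -16 + 0 = -16$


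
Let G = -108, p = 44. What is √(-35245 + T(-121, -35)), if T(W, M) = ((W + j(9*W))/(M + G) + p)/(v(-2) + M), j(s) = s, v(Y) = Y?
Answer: I*√8154646487/481 ≈ 187.74*I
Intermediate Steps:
T(W, M) = (44 + 10*W/(-108 + M))/(-2 + M) (T(W, M) = ((W + 9*W)/(M - 108) + 44)/(-2 + M) = ((10*W)/(-108 + M) + 44)/(-2 + M) = (10*W/(-108 + M) + 44)/(-2 + M) = (44 + 10*W/(-108 + M))/(-2 + M))
√(-35245 + T(-121, -35)) = √(-35245 + 2*(-2376 + 5*(-121) + 22*(-35))/(216 + (-35)² - 110*(-35))) = √(-35245 + 2*(-2376 - 605 - 770)/(216 + 1225 + 3850)) = √(-35245 + 2*(-3751)/5291) = √(-35245 + 2*(1/5291)*(-3751)) = √(-35245 - 682/481) = √(-16953527/481) = I*√8154646487/481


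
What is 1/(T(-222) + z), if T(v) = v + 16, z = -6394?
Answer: -1/6600 ≈ -0.00015152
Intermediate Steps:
T(v) = 16 + v
1/(T(-222) + z) = 1/((16 - 222) - 6394) = 1/(-206 - 6394) = 1/(-6600) = -1/6600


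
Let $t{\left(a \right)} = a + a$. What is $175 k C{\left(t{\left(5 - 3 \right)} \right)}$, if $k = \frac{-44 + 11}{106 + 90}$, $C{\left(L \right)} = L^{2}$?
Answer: $- \frac{3300}{7} \approx -471.43$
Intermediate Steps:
$t{\left(a \right)} = 2 a$
$k = - \frac{33}{196} \approx -0.16837$
$175 k C{\left(t{\left(5 - 3 \right)} \right)} = 175 \left(- \frac{33}{196}\right) \left(2 \left(5 - 3\right)\right)^{2} = - \frac{825 \left(2 \cdot 2\right)^{2}}{28} = - \frac{825 \cdot 4^{2}}{28} = \left(- \frac{825}{28}\right) 16 = - \frac{3300}{7}$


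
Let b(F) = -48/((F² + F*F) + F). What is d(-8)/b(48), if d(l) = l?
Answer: 776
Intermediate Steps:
b(F) = -48/(F + 2*F²) (b(F) = -48/((F² + F²) + F) = -48/(2*F² + F) = -48/(F + 2*F²))
d(-8)/b(48) = -8/((-48/(48*(1 + 2*48)))) = -8/((-48*1/48/(1 + 96))) = -8/((-48*1/48/97)) = -8/((-48*1/48*1/97)) = -8/(-1/97) = -8*(-97) = 776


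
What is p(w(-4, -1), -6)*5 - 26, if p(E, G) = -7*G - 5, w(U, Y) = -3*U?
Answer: 159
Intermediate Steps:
p(E, G) = -5 - 7*G
p(w(-4, -1), -6)*5 - 26 = (-5 - 7*(-6))*5 - 26 = (-5 + 42)*5 - 26 = 37*5 - 26 = 185 - 26 = 159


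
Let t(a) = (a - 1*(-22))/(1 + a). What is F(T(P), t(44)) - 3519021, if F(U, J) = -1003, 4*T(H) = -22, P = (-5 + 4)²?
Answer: -3520024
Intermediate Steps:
P = 1 (P = (-1)² = 1)
T(H) = -11/2 (T(H) = (¼)*(-22) = -11/2)
t(a) = (22 + a)/(1 + a) (t(a) = (a + 22)/(1 + a) = (22 + a)/(1 + a))
F(T(P), t(44)) - 3519021 = -1003 - 3519021 = -3520024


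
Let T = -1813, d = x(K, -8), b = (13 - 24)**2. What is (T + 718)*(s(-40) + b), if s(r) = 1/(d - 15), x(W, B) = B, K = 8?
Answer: -3046290/23 ≈ -1.3245e+5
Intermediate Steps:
b = 121 (b = (-11)**2 = 121)
d = -8
s(r) = -1/23 (s(r) = 1/(-8 - 15) = 1/(-23) = -1/23)
(T + 718)*(s(-40) + b) = (-1813 + 718)*(-1/23 + 121) = -1095*2782/23 = -3046290/23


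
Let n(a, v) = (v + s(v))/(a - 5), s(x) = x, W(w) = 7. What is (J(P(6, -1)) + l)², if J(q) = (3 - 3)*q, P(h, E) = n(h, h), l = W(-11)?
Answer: 49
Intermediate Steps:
l = 7
n(a, v) = 2*v/(-5 + a) (n(a, v) = (v + v)/(a - 5) = (2*v)/(-5 + a) = 2*v/(-5 + a))
P(h, E) = 2*h/(-5 + h)
J(q) = 0 (J(q) = 0*q = 0)
(J(P(6, -1)) + l)² = (0 + 7)² = 7² = 49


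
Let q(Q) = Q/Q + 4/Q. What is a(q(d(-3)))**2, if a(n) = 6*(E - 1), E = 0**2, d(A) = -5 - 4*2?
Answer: 36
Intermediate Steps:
d(A) = -13 (d(A) = -5 - 8 = -13)
E = 0
q(Q) = 1 + 4/Q
a(n) = -6 (a(n) = 6*(0 - 1) = 6*(-1) = -6)
a(q(d(-3)))**2 = (-6)**2 = 36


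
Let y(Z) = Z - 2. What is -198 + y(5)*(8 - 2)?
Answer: -180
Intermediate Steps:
y(Z) = -2 + Z
-198 + y(5)*(8 - 2) = -198 + (-2 + 5)*(8 - 2) = -198 + 3*6 = -198 + 18 = -180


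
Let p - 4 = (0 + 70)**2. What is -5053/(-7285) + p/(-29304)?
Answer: 453014/860805 ≈ 0.52627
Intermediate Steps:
p = 4904 (p = 4 + (0 + 70)**2 = 4 + 70**2 = 4 + 4900 = 4904)
-5053/(-7285) + p/(-29304) = -5053/(-7285) + 4904/(-29304) = -5053*(-1/7285) + 4904*(-1/29304) = 163/235 - 613/3663 = 453014/860805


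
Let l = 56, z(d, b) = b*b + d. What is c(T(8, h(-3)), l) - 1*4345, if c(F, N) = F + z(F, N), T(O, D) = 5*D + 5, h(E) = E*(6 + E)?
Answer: -1289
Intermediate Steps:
z(d, b) = d + b² (z(d, b) = b² + d = d + b²)
T(O, D) = 5 + 5*D
c(F, N) = N² + 2*F (c(F, N) = F + (F + N²) = N² + 2*F)
c(T(8, h(-3)), l) - 1*4345 = (56² + 2*(5 + 5*(-3*(6 - 3)))) - 1*4345 = (3136 + 2*(5 + 5*(-3*3))) - 4345 = (3136 + 2*(5 + 5*(-9))) - 4345 = (3136 + 2*(5 - 45)) - 4345 = (3136 + 2*(-40)) - 4345 = (3136 - 80) - 4345 = 3056 - 4345 = -1289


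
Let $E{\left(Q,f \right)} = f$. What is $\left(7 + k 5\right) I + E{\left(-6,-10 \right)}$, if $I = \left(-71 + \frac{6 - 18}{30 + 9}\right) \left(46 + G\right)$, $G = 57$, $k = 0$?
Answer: $- \frac{668497}{13} \approx -51423.0$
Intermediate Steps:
$I = - \frac{95481}{13}$ ($I = \left(-71 + \frac{6 - 18}{30 + 9}\right) \left(46 + 57\right) = \left(-71 - \frac{12}{39}\right) 103 = \left(-71 - \frac{4}{13}\right) 103 = \left(- \frac{927}{13}\right) 103 = - \frac{95481}{13} \approx -7344.7$)
$\left(7 + k 5\right) I + E{\left(-6,-10 \right)} = \left(7 + 0 \cdot 5\right) \left(- \frac{95481}{13}\right) - 10 = \left(7 + 0\right) \left(- \frac{95481}{13}\right) - 10 = 7 \left(- \frac{95481}{13}\right) - 10 = - \frac{668367}{13} - 10 = - \frac{668497}{13}$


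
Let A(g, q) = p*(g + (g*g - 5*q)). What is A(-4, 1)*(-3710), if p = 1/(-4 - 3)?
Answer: 3710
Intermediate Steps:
p = -1/7 (p = 1/(-7) = -1/7 ≈ -0.14286)
A(g, q) = -g/7 - g**2/7 + 5*q/7 (A(g, q) = -(g + (g*g - 5*q))/7 = -(g + (g**2 - 5*q))/7 = -(g + g**2 - 5*q)/7 = -g/7 - g**2/7 + 5*q/7)
A(-4, 1)*(-3710) = (-1/7*(-4) - 1/7*(-4)**2 + (5/7)*1)*(-3710) = (4/7 - 1/7*16 + 5/7)*(-3710) = (4/7 - 16/7 + 5/7)*(-3710) = -1*(-3710) = 3710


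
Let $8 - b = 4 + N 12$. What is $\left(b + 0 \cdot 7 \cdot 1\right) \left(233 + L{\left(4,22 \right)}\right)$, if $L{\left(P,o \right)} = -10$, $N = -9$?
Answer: $24976$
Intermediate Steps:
$b = 112$ ($b = 8 - \left(4 - 108\right) = 8 - -104 = 8 + 104 = 112$)
$\left(b + 0 \cdot 7 \cdot 1\right) \left(233 + L{\left(4,22 \right)}\right) = \left(112 + 0 \cdot 7 \cdot 1\right) \left(233 - 10\right) = \left(112 + 0 \cdot 1\right) 223 = \left(112 + 0\right) 223 = 112 \cdot 223 = 24976$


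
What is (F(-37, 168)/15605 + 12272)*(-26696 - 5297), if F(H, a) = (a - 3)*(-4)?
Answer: -1225356854540/3121 ≈ -3.9262e+8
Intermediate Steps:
F(H, a) = 12 - 4*a (F(H, a) = (-3 + a)*(-4) = 12 - 4*a)
(F(-37, 168)/15605 + 12272)*(-26696 - 5297) = ((12 - 4*168)/15605 + 12272)*(-26696 - 5297) = ((12 - 672)*(1/15605) + 12272)*(-31993) = (-660*1/15605 + 12272)*(-31993) = (-132/3121 + 12272)*(-31993) = (38300780/3121)*(-31993) = -1225356854540/3121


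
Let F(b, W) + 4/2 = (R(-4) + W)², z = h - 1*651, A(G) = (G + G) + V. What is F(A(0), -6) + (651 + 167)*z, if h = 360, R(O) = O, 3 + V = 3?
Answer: -237940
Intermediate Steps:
V = 0 (V = -3 + 3 = 0)
A(G) = 2*G (A(G) = (G + G) + 0 = 2*G + 0 = 2*G)
z = -291 (z = 360 - 1*651 = 360 - 651 = -291)
F(b, W) = -2 + (-4 + W)²
F(A(0), -6) + (651 + 167)*z = (-2 + (-4 - 6)²) + (651 + 167)*(-291) = (-2 + (-10)²) + 818*(-291) = (-2 + 100) - 238038 = 98 - 238038 = -237940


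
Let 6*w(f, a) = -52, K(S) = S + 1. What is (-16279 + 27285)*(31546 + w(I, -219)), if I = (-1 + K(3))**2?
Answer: 1041299672/3 ≈ 3.4710e+8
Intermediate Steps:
K(S) = 1 + S
I = 9 (I = (-1 + (1 + 3))**2 = (-1 + 4)**2 = 3**2 = 9)
w(f, a) = -26/3 (w(f, a) = (1/6)*(-52) = -26/3)
(-16279 + 27285)*(31546 + w(I, -219)) = (-16279 + 27285)*(31546 - 26/3) = 11006*(94612/3) = 1041299672/3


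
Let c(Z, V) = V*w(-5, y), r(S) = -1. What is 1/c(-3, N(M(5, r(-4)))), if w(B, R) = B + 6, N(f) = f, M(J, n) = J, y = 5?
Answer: 1/5 ≈ 0.20000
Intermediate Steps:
w(B, R) = 6 + B
c(Z, V) = V (c(Z, V) = V*(6 - 5) = V*1 = V)
1/c(-3, N(M(5, r(-4)))) = 1/5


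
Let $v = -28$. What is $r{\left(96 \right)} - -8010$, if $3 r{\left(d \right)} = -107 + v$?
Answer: $7965$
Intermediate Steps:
$r{\left(d \right)} = -45$ ($r{\left(d \right)} = \frac{-107 - 28}{3} = \frac{1}{3} \left(-135\right) = -45$)
$r{\left(96 \right)} - -8010 = -45 - -8010 = -45 + 8010 = 7965$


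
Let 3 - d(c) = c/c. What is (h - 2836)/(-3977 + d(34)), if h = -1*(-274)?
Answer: 854/1325 ≈ 0.64453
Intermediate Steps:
d(c) = 2 (d(c) = 3 - c/c = 3 - 1*1 = 3 - 1 = 2)
h = 274
(h - 2836)/(-3977 + d(34)) = (274 - 2836)/(-3977 + 2) = -2562/(-3975) = -2562*(-1/3975) = 854/1325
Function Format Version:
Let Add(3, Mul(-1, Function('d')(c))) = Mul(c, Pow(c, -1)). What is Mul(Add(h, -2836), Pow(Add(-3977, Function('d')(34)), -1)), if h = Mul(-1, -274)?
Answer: Rational(854, 1325) ≈ 0.64453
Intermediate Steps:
Function('d')(c) = 2 (Function('d')(c) = Add(3, Mul(-1, Mul(c, Pow(c, -1)))) = Add(3, Mul(-1, 1)) = Add(3, -1) = 2)
h = 274
Mul(Add(h, -2836), Pow(Add(-3977, Function('d')(34)), -1)) = Mul(Add(274, -2836), Pow(Add(-3977, 2), -1)) = Mul(-2562, Pow(-3975, -1)) = Mul(-2562, Rational(-1, 3975)) = Rational(854, 1325)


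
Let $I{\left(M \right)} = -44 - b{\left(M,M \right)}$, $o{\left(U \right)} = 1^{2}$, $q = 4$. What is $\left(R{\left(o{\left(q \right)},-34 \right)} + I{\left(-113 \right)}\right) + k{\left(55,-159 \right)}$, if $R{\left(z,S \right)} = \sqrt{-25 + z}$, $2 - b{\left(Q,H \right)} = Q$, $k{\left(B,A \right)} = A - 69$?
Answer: $-387 + 2 i \sqrt{6} \approx -387.0 + 4.899 i$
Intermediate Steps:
$k{\left(B,A \right)} = -69 + A$
$b{\left(Q,H \right)} = 2 - Q$
$o{\left(U \right)} = 1$
$I{\left(M \right)} = -46 + M$ ($I{\left(M \right)} = -44 - \left(2 - M\right) = -44 + \left(-2 + M\right) = -46 + M$)
$\left(R{\left(o{\left(q \right)},-34 \right)} + I{\left(-113 \right)}\right) + k{\left(55,-159 \right)} = \left(\sqrt{-25 + 1} - 159\right) - 228 = \left(\sqrt{-24} - 159\right) - 228 = \left(2 i \sqrt{6} - 159\right) - 228 = \left(-159 + 2 i \sqrt{6}\right) - 228 = -387 + 2 i \sqrt{6}$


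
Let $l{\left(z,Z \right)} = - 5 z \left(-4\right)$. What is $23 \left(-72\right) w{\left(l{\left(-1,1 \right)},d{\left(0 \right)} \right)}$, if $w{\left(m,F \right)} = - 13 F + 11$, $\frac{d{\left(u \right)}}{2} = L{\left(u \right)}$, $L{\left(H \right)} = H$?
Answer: $-18216$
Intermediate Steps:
$d{\left(u \right)} = 2 u$
$l{\left(z,Z \right)} = 20 z$
$w{\left(m,F \right)} = 11 - 13 F$
$23 \left(-72\right) w{\left(l{\left(-1,1 \right)},d{\left(0 \right)} \right)} = 23 \left(-72\right) \left(11 - 13 \cdot 2 \cdot 0\right) = - 1656 \left(11 - 0\right) = - 1656 \left(11 + 0\right) = \left(-1656\right) 11 = -18216$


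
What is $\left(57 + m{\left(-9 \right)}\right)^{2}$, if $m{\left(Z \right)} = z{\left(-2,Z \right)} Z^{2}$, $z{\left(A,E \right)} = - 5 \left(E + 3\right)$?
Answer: $6185169$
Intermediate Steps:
$z{\left(A,E \right)} = -15 - 5 E$ ($z{\left(A,E \right)} = - 5 \left(3 + E\right) = -15 - 5 E$)
$m{\left(Z \right)} = Z^{2} \left(-15 - 5 Z\right)$ ($m{\left(Z \right)} = \left(-15 - 5 Z\right) Z^{2} = Z^{2} \left(-15 - 5 Z\right)$)
$\left(57 + m{\left(-9 \right)}\right)^{2} = \left(57 + 5 \left(-9\right)^{2} \left(-3 - -9\right)\right)^{2} = \left(57 + 5 \cdot 81 \left(-3 + 9\right)\right)^{2} = \left(57 + 5 \cdot 81 \cdot 6\right)^{2} = \left(57 + 2430\right)^{2} = 2487^{2} = 6185169$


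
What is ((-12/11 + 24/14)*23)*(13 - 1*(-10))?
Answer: 25392/77 ≈ 329.77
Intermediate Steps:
((-12/11 + 24/14)*23)*(13 - 1*(-10)) = ((-12*1/11 + 24*(1/14))*23)*(13 + 10) = ((-12/11 + 12/7)*23)*23 = ((48/77)*23)*23 = (1104/77)*23 = 25392/77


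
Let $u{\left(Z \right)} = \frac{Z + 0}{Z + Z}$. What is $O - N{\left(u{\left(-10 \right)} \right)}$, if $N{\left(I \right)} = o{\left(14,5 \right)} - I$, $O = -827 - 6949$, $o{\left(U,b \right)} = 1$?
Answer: $- \frac{15553}{2} \approx -7776.5$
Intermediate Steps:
$u{\left(Z \right)} = \frac{1}{2}$ ($u{\left(Z \right)} = \frac{Z}{2 Z} = Z \frac{1}{2 Z} = \frac{1}{2}$)
$O = -7776$
$N{\left(I \right)} = 1 - I$
$O - N{\left(u{\left(-10 \right)} \right)} = -7776 - \left(1 - \frac{1}{2}\right) = -7776 - \frac{1}{2} = - \frac{15553}{2}$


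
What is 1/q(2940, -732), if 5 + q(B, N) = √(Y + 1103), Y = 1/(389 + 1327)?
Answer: 8580/1849849 + 2*√811989321/1849849 ≈ 0.035447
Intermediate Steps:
Y = 1/1716 ≈ 0.00058275
q(B, N) = -5 + √811989321/858 (q(B, N) = -5 + √(1/1716 + 1103) = -5 + √(1892749/1716) = -5 + √811989321/858)
1/q(2940, -732) = 1/(-5 + √811989321/858)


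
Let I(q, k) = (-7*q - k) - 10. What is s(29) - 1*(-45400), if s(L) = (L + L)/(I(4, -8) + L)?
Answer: 45342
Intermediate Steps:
I(q, k) = -10 - k - 7*q (I(q, k) = (-k - 7*q) - 10 = -10 - k - 7*q)
s(L) = 2*L/(-30 + L) (s(L) = (L + L)/((-10 - 1*(-8) - 7*4) + L) = (2*L)/((-10 + 8 - 28) + L) = (2*L)/(-30 + L) = 2*L/(-30 + L))
s(29) - 1*(-45400) = 2*29/(-30 + 29) - 1*(-45400) = 2*29/(-1) + 45400 = 2*29*(-1) + 45400 = -58 + 45400 = 45342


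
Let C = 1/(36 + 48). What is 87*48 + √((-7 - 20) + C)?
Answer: 4176 + I*√47607/42 ≈ 4176.0 + 5.195*I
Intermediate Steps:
C = 1/84 ≈ 0.011905
87*48 + √((-7 - 20) + C) = 87*48 + √((-7 - 20) + 1/84) = 4176 + √(-27 + 1/84) = 4176 + √(-2267/84) = 4176 + I*√47607/42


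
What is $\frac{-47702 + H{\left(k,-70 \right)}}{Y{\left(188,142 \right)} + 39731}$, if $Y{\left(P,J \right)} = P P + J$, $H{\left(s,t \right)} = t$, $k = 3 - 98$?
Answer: $- \frac{47772}{75217} \approx -0.63512$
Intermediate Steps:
$k = -95$ ($k = 3 - 98 = -95$)
$Y{\left(P,J \right)} = J + P^{2}$ ($Y{\left(P,J \right)} = P^{2} + J = J + P^{2}$)
$\frac{-47702 + H{\left(k,-70 \right)}}{Y{\left(188,142 \right)} + 39731} = \frac{-47702 - 70}{\left(142 + 188^{2}\right) + 39731} = - \frac{47772}{\left(142 + 35344\right) + 39731} = - \frac{47772}{35486 + 39731} = - \frac{47772}{75217}$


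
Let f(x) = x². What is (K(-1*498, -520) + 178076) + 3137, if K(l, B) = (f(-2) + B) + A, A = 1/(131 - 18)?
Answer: 20418762/113 ≈ 1.8070e+5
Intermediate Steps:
A = 1/113 ≈ 0.0088496
K(l, B) = 453/113 + B (K(l, B) = ((-2)² + B) + 1/113 = (4 + B) + 1/113 = 453/113 + B)
(K(-1*498, -520) + 178076) + 3137 = ((453/113 - 520) + 178076) + 3137 = (-58307/113 + 178076) + 3137 = 20064281/113 + 3137 = 20418762/113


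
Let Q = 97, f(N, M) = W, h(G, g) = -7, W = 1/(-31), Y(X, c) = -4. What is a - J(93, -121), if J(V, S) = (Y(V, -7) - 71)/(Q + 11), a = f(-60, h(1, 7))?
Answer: 739/1116 ≈ 0.66219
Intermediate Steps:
W = -1/31 ≈ -0.032258
f(N, M) = -1/31
a = -1/31 ≈ -0.032258
J(V, S) = -25/36 (J(V, S) = (-4 - 71)/(97 + 11) = -75/108 = -75*1/108 = -25/36)
a - J(93, -121) = -1/31 - 1*(-25/36) = -1/31 + 25/36 = 739/1116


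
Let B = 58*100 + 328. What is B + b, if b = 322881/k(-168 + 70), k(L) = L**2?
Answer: 59176193/9604 ≈ 6161.6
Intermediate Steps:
B = 6128 (B = 5800 + 328 = 6128)
b = 322881/9604 (b = 322881/((-168 + 70)**2) = 322881/((-98)**2) = 322881/9604 ≈ 33.619)
B + b = 6128 + 322881/9604 = 59176193/9604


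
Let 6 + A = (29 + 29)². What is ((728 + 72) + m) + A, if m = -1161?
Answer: 2997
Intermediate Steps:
A = 3358 (A = -6 + (29 + 29)² = -6 + 58² = -6 + 3364 = 3358)
((728 + 72) + m) + A = ((728 + 72) - 1161) + 3358 = (800 - 1161) + 3358 = -361 + 3358 = 2997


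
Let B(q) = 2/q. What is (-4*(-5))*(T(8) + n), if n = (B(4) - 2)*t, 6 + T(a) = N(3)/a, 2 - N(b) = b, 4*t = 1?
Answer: -130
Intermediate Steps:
t = ¼ (t = (¼)*1 = ¼ ≈ 0.25000)
N(b) = 2 - b
T(a) = -6 - 1/a (T(a) = -6 + (2 - 1*3)/a = -6 + (2 - 3)/a = -6 - 1/a)
n = -3/8 (n = (2/4 - 2)*(¼) = (2*(¼) - 2)*(¼) = (½ - 2)*(¼) = -3/2*¼ = -3/8 ≈ -0.37500)
(-4*(-5))*(T(8) + n) = (-4*(-5))*((-6 - 1/8) - 3/8) = 20*((-6 - 1*⅛) - 3/8) = 20*((-6 - ⅛) - 3/8) = 20*(-49/8 - 3/8) = 20*(-13/2) = -130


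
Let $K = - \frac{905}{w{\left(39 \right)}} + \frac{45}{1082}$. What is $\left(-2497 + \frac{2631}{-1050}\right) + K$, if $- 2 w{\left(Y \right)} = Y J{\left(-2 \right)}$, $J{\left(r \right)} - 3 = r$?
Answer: $- \frac{9057472124}{3692325} \approx -2453.1$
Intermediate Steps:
$J{\left(r \right)} = 3 + r$
$w{\left(Y \right)} = - \frac{Y}{2}$ ($w{\left(Y \right)} = - \frac{Y \left(3 - 2\right)}{2} = - \frac{Y 1}{2} = - \frac{Y}{2}$)
$K = \frac{1960175}{42198}$ ($K = - \frac{905}{\left(- \frac{1}{2}\right) 39} + \frac{45}{1082} = - \frac{905}{- \frac{39}{2}} + 45 \cdot \frac{1}{1082} = \left(-905\right) \left(- \frac{2}{39}\right) + \frac{45}{1082} = \frac{1810}{39} + \frac{45}{1082} = \frac{1960175}{42198} \approx 46.452$)
$\left(-2497 + \frac{2631}{-1050}\right) + K = \left(-2497 + \frac{2631}{-1050}\right) + \frac{1960175}{42198} = \left(-2497 + 2631 \left(- \frac{1}{1050}\right)\right) + \frac{1960175}{42198} = \left(-2497 - \frac{877}{350}\right) + \frac{1960175}{42198} = - \frac{874827}{350} + \frac{1960175}{42198} = - \frac{9057472124}{3692325}$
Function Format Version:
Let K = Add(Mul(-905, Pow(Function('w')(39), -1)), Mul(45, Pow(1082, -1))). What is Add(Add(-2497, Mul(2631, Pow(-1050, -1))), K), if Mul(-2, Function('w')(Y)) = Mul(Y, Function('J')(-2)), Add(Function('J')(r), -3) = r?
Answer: Rational(-9057472124, 3692325) ≈ -2453.1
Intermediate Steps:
Function('J')(r) = Add(3, r)
Function('w')(Y) = Mul(Rational(-1, 2), Y) (Function('w')(Y) = Mul(Rational(-1, 2), Mul(Y, Add(3, -2))) = Mul(Rational(-1, 2), Mul(Y, 1)) = Mul(Rational(-1, 2), Y))
K = Rational(1960175, 42198) (K = Add(Mul(-905, Pow(Mul(Rational(-1, 2), 39), -1)), Mul(45, Pow(1082, -1))) = Add(Mul(-905, Pow(Rational(-39, 2), -1)), Mul(45, Rational(1, 1082))) = Add(Mul(-905, Rational(-2, 39)), Rational(45, 1082)) = Add(Rational(1810, 39), Rational(45, 1082)) = Rational(1960175, 42198) ≈ 46.452)
Add(Add(-2497, Mul(2631, Pow(-1050, -1))), K) = Add(Add(-2497, Mul(2631, Pow(-1050, -1))), Rational(1960175, 42198)) = Add(Add(-2497, Mul(2631, Rational(-1, 1050))), Rational(1960175, 42198)) = Add(Add(-2497, Rational(-877, 350)), Rational(1960175, 42198)) = Add(Rational(-874827, 350), Rational(1960175, 42198)) = Rational(-9057472124, 3692325)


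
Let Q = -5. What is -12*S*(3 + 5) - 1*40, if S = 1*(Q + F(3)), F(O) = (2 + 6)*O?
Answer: -1864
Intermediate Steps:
F(O) = 8*O
S = 19 (S = 1*(-5 + 8*3) = 1*(-5 + 24) = 1*19 = 19)
-12*S*(3 + 5) - 1*40 = -228*(3 + 5) - 1*40 = -228*8 - 40 = -12*152 - 40 = -1824 - 40 = -1864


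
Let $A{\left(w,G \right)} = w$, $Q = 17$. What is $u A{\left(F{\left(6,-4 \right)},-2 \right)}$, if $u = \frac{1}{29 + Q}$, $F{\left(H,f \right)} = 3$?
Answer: $\frac{3}{46} \approx 0.065217$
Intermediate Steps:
$u = \frac{1}{46}$ ($u = \frac{1}{29 + 17} = \frac{1}{46} \approx 0.021739$)
$u A{\left(F{\left(6,-4 \right)},-2 \right)} = \frac{1}{46} \cdot 3 = \frac{3}{46}$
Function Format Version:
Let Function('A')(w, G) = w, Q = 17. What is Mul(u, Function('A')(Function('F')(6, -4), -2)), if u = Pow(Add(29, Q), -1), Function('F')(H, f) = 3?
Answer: Rational(3, 46) ≈ 0.065217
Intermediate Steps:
u = Rational(1, 46) (u = Pow(Add(29, 17), -1) = Pow(46, -1) = Rational(1, 46) ≈ 0.021739)
Mul(u, Function('A')(Function('F')(6, -4), -2)) = Mul(Rational(1, 46), 3) = Rational(3, 46)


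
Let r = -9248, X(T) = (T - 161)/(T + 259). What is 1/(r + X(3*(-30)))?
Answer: -169/1563163 ≈ -0.00010811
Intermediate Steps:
X(T) = (-161 + T)/(259 + T)
1/(r + X(3*(-30))) = 1/(-9248 + (-161 + 3*(-30))/(259 + 3*(-30))) = 1/(-9248 + (-161 - 90)/(259 - 90)) = 1/(-9248 - 251/169) = 1/(-1563163/169) = -169/1563163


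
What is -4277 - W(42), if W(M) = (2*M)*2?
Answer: -4445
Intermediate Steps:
W(M) = 4*M
-4277 - W(42) = -4277 - 4*42 = -4277 - 1*168 = -4277 - 168 = -4445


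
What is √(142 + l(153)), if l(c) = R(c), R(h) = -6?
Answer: 2*√34 ≈ 11.662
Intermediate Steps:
l(c) = -6
√(142 + l(153)) = √(142 - 6) = √136 = 2*√34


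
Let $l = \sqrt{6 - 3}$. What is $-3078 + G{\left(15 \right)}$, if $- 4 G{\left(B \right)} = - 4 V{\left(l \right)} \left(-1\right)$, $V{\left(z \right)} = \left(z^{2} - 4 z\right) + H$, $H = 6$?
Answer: $-3087 + 4 \sqrt{3} \approx -3080.1$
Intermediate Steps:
$l = \sqrt{3} \approx 1.732$
$V{\left(z \right)} = 6 + z^{2} - 4 z$ ($V{\left(z \right)} = \left(z^{2} - 4 z\right) + 6 = 6 + z^{2} - 4 z$)
$G{\left(B \right)} = -9 + 4 \sqrt{3}$ ($G{\left(B \right)} = - \frac{- 4 \left(6 + \left(\sqrt{3}\right)^{2} - 4 \sqrt{3}\right) \left(-1\right)}{4} = - \frac{- 4 \left(6 + 3 - 4 \sqrt{3}\right) \left(-1\right)}{4} = - \frac{- 4 \left(9 - 4 \sqrt{3}\right) \left(-1\right)}{4} = - \frac{\left(-36 + 16 \sqrt{3}\right) \left(-1\right)}{4} = - \frac{36 - 16 \sqrt{3}}{4} = -9 + 4 \sqrt{3}$)
$-3078 + G{\left(15 \right)} = -3078 - \left(9 - 4 \sqrt{3}\right) = -3087 + 4 \sqrt{3}$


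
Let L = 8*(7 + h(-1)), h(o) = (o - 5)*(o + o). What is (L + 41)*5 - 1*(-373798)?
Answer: 374763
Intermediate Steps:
h(o) = 2*o*(-5 + o) (h(o) = (-5 + o)*(2*o) = 2*o*(-5 + o))
L = 152 (L = 8*(7 + 2*(-1)*(-5 - 1)) = 8*(7 + 2*(-1)*(-6)) = 8*(7 + 12) = 8*19 = 152)
(L + 41)*5 - 1*(-373798) = (152 + 41)*5 - 1*(-373798) = 193*5 + 373798 = 965 + 373798 = 374763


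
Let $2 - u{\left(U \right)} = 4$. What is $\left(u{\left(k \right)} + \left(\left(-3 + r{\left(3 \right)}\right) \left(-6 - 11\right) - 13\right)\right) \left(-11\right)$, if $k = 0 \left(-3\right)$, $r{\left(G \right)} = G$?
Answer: $165$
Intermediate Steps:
$k = 0$
$u{\left(U \right)} = -2$ ($u{\left(U \right)} = 2 - 4 = -2$)
$\left(u{\left(k \right)} + \left(\left(-3 + r{\left(3 \right)}\right) \left(-6 - 11\right) - 13\right)\right) \left(-11\right) = \left(-2 - \left(13 - \left(-3 + 3\right) \left(-6 - 11\right)\right)\right) \left(-11\right) = \left(-2 + \left(0 \left(-17\right) - 13\right)\right) \left(-11\right) = \left(-2 + \left(0 - 13\right)\right) \left(-11\right) = \left(-2 - 13\right) \left(-11\right) = \left(-15\right) \left(-11\right) = 165$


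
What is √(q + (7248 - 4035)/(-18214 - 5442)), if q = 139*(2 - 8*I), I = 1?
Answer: 11*I*√964437378/11828 ≈ 28.881*I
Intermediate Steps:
q = -834 (q = 139*(2 - 8*1) = 139*(2 - 8) = 139*(-6) = -834)
√(q + (7248 - 4035)/(-18214 - 5442)) = √(-834 + (7248 - 4035)/(-18214 - 5442)) = √(-834 + 3213/(-23656)) = √(-834 + 3213*(-1/23656)) = √(-834 - 3213/23656) = √(-19732317/23656) = 11*I*√964437378/11828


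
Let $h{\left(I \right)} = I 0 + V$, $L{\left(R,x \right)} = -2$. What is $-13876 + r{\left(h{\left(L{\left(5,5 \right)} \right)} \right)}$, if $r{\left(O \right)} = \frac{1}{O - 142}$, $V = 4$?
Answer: $- \frac{1914889}{138} \approx -13876.0$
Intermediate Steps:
$h{\left(I \right)} = 4$ ($h{\left(I \right)} = I 0 + 4 = 0 + 4 = 4$)
$r{\left(O \right)} = \frac{1}{-142 + O}$
$-13876 + r{\left(h{\left(L{\left(5,5 \right)} \right)} \right)} = -13876 + \frac{1}{-142 + 4} = -13876 + \frac{1}{-138} = -13876 - \frac{1}{138} = - \frac{1914889}{138}$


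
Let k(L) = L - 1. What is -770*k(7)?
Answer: -4620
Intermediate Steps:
k(L) = -1 + L
-770*k(7) = -770*(-1 + 7) = -770*6 = -4620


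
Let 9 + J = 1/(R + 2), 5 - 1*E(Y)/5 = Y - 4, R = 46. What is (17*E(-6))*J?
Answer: -183175/16 ≈ -11448.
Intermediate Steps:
E(Y) = 45 - 5*Y (E(Y) = 25 - 5*(Y - 4) = 25 - 5*(-4 + Y) = 25 + (20 - 5*Y) = 45 - 5*Y)
J = -431/48 (J = -9 + 1/(46 + 2) = -9 + 1/48 = -431/48 ≈ -8.9792)
(17*E(-6))*J = (17*(45 - 5*(-6)))*(-431/48) = (17*(45 + 30))*(-431/48) = (17*75)*(-431/48) = 1275*(-431/48) = -183175/16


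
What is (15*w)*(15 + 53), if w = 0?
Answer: 0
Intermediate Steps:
(15*w)*(15 + 53) = (15*0)*(15 + 53) = 0*68 = 0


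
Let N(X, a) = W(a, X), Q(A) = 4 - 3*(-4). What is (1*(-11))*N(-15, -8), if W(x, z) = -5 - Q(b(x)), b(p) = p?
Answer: 231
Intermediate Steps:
Q(A) = 16 (Q(A) = 4 + 12 = 16)
W(x, z) = -21 (W(x, z) = -5 - 1*16 = -5 - 16 = -21)
N(X, a) = -21
(1*(-11))*N(-15, -8) = (1*(-11))*(-21) = -11*(-21) = 231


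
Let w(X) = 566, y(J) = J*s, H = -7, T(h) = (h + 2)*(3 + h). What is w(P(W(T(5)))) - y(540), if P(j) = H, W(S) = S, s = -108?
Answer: 58886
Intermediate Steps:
T(h) = (2 + h)*(3 + h)
P(j) = -7
y(J) = -108*J (y(J) = J*(-108) = -108*J)
w(P(W(T(5)))) - y(540) = 566 - (-108)*540 = 566 - 1*(-58320) = 566 + 58320 = 58886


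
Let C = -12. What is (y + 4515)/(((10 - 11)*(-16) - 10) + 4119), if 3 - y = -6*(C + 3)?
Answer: 1488/1375 ≈ 1.0822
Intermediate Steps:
y = -51 (y = 3 - (-6)*(-12 + 3) = 3 - (-6)*(-9) = 3 - 1*54 = 3 - 54 = -51)
(y + 4515)/(((10 - 11)*(-16) - 10) + 4119) = (-51 + 4515)/(((10 - 11)*(-16) - 10) + 4119) = 4464/((-1*(-16) - 10) + 4119) = 4464/((16 - 10) + 4119) = 4464/(6 + 4119) = 4464/4125 = 4464*(1/4125) = 1488/1375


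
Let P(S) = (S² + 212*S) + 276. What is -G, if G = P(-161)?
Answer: 7935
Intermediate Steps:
P(S) = 276 + S² + 212*S
G = -7935 (G = 276 + (-161)² + 212*(-161) = 276 + 25921 - 34132 = -7935)
-G = -1*(-7935) = 7935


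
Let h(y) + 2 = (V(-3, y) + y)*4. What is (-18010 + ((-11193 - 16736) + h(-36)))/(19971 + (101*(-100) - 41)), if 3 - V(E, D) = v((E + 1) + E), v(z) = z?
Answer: -46053/9830 ≈ -4.6849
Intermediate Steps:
V(E, D) = 2 - 2*E (V(E, D) = 3 - ((E + 1) + E) = 3 - ((1 + E) + E) = 3 - (1 + 2*E) = 3 + (-1 - 2*E) = 2 - 2*E)
h(y) = 30 + 4*y (h(y) = -2 + ((2 - 2*(-3)) + y)*4 = -2 + ((2 + 6) + y)*4 = -2 + (8 + y)*4 = -2 + (32 + 4*y) = 30 + 4*y)
(-18010 + ((-11193 - 16736) + h(-36)))/(19971 + (101*(-100) - 41)) = (-18010 + ((-11193 - 16736) + (30 + 4*(-36))))/(19971 + (101*(-100) - 41)) = (-18010 + (-27929 + (30 - 144)))/(19971 + (-10100 - 41)) = (-18010 + (-27929 - 114))/(19971 - 10141) = (-18010 - 28043)/9830 = -46053*1/9830 = -46053/9830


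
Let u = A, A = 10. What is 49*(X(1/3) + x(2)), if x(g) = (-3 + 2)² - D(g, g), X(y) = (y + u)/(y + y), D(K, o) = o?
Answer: 1421/2 ≈ 710.50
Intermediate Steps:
u = 10
X(y) = (10 + y)/(2*y) (X(y) = (y + 10)/(y + y) = (10 + y)/((2*y)) = (10 + y)*(1/(2*y)) = (10 + y)/(2*y))
x(g) = 1 - g (x(g) = (-3 + 2)² - g = (-1)² - g = 1 - g)
49*(X(1/3) + x(2)) = 49*((10 + 1/3)/(2*(1/3)) + (1 - 1*2)) = 49*((10 + ⅓)/(2*(⅓)) + (1 - 2)) = 49*((½)*3*(31/3) - 1) = 49*(31/2 - 1) = 49*(29/2) = 1421/2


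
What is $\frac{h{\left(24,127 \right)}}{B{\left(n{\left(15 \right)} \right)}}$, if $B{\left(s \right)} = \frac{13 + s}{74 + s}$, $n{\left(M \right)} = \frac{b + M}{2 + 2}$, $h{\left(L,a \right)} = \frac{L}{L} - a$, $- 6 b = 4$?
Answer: $- \frac{117306}{199} \approx -589.48$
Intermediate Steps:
$b = - \frac{2}{3}$ ($b = \left(- \frac{1}{6}\right) 4 = - \frac{2}{3} \approx -0.66667$)
$h{\left(L,a \right)} = 1 - a$
$n{\left(M \right)} = - \frac{1}{6} + \frac{M}{4}$ ($n{\left(M \right)} = \frac{- \frac{2}{3} + M}{2 + 2} = \frac{- \frac{2}{3} + M}{4} = \left(- \frac{2}{3} + M\right) \frac{1}{4} = - \frac{1}{6} + \frac{M}{4}$)
$B{\left(s \right)} = \frac{13 + s}{74 + s}$
$\frac{h{\left(24,127 \right)}}{B{\left(n{\left(15 \right)} \right)}} = \frac{1 - 127}{\frac{1}{74 + \left(- \frac{1}{6} + \frac{1}{4} \cdot 15\right)} \left(13 + \left(- \frac{1}{6} + \frac{1}{4} \cdot 15\right)\right)} = \frac{1 - 127}{\frac{1}{74 + \left(- \frac{1}{6} + \frac{15}{4}\right)} \left(13 + \left(- \frac{1}{6} + \frac{15}{4}\right)\right)} = - \frac{126}{\frac{1}{74 + \frac{43}{12}} \left(13 + \frac{43}{12}\right)} = - \frac{126}{\frac{1}{\frac{931}{12}} \cdot \frac{199}{12}} = - \frac{126}{\frac{12}{931} \cdot \frac{199}{12}} = - \frac{126}{\frac{199}{931}} = \left(-126\right) \frac{931}{199} = - \frac{117306}{199}$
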